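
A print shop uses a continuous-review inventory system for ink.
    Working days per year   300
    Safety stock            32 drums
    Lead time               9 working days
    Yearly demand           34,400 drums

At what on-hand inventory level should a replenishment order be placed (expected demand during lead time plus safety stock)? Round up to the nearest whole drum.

Daily demand d = 34,400 / 300 = 114.667 drums/day
Demand during lead time = 114.667 × 9 = 1,032.00
Reorder point = 1,032.00 + 32 = 1,064.00 → round up

1,064 drums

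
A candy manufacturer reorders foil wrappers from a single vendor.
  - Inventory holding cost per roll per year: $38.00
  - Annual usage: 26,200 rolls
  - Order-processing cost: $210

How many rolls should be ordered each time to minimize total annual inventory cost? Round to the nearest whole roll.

Optimal lot size Q* = (2 × 26,200 × $210 / $38)^½ ≈ 538.13

538 rolls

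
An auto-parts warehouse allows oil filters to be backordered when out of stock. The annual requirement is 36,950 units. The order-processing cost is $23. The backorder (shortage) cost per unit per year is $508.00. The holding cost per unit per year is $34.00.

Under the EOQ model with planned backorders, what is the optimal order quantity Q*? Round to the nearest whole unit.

231 units

Q* = √(2DS/H) · √((H + b)/b)
   = √(2 × 36,950 × 23 / 34) · √((34 + 508) / 508)
   = 223.587 × 1.0329 ≈ 230.95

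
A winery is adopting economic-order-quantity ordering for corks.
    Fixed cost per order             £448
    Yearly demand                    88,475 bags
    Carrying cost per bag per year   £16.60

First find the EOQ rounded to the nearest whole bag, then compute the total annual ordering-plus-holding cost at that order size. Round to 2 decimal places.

£36,275.91

Q* = √(2·D·S / H) = √(2·88,475·448 / 16.6) = √4,775,518.1 ≈ 2,185.30 → Q = 2,185 bags
Ordering: D/Q × S = 88,475/2,185 × £448 = £18,140.41
Holding:  Q/2 × H = 2,185/2 × £16.6 = £18,135.50
Total = £18,140.41 + £18,135.50 = £36,275.91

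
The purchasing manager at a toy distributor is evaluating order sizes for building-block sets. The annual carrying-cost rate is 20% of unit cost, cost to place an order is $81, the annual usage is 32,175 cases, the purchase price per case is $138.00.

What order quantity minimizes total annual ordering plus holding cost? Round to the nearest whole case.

H = i·C = 0.2 × $138 = $27.6000 per case-year
2DS/H = 2·32,175·81/27.6 = 188,853.26
EOQ = √188,853.26 ≈ 434.57

435 cases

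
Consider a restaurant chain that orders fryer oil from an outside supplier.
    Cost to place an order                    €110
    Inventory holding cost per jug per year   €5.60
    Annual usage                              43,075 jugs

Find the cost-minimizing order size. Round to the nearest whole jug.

Q* = √(2·D·S / H) = √(2·43,075·110 / 5.6) = √1,692,232.1 ≈ 1,300.86

1,301 jugs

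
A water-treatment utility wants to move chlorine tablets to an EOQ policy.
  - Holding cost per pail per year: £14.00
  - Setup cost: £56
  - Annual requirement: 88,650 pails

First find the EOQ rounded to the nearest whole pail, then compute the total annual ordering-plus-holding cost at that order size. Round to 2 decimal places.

£11,789.96

Q* = √(2·D·S / H) = √(2·88,650·56 / 14) = √709,200.0 ≈ 842.14 → Q = 842 pails
Orders/yr = 88,650/842 = 105.285; ordering cost = 105.285 × £56 = £5,895.96
Average inventory = 842/2 = 421; holding cost = 421 × £14 = £5,894.00
Total = £5,895.96 + £5,894.00 = £11,789.96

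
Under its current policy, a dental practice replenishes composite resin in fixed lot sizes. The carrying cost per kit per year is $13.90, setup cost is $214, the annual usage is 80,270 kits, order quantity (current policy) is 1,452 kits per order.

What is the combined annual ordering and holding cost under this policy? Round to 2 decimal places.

$21,921.83

Ordering: D/Q × S = 80,270/1,452 × $214 = $11,830.43
Holding:  Q/2 × H = 1,452/2 × $13.9 = $10,091.40
Total = $11,830.43 + $10,091.40 = $21,921.83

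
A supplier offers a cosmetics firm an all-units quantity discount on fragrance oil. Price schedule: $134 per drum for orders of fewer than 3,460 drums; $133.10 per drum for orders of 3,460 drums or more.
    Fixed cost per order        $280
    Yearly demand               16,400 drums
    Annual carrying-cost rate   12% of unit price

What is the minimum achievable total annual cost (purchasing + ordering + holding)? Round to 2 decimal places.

$2,209,752.31

H₁ = 12%×$134 = $16.0800;  H₂ = 12%×$133.10 = $15.9720
EOQ₁ = √(2×16,400×280/16.0800) = 755.74  (< 3,460, feasible at tier 1)
EOQ₂ = √(2×16,400×280/15.9720) = 758.29  (< 3,460 → use Q = 3,460 at tier-2 price)
TC(tier 1 (EOQ₁), Q≈755.7) = $2,209,752.31
TC(tier 2, Q≈3,460.0) = $2,211,798.73
Minimum at tier 1 (EOQ₁): $2,209,752.31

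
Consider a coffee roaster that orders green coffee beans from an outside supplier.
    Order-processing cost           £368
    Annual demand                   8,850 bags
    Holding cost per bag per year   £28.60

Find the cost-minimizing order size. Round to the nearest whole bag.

EOQ = √(2DS/H) = √(2 × 8,850 × 368 / 28.6)
    = √(227,748.25) ≈ 477.23

477 bags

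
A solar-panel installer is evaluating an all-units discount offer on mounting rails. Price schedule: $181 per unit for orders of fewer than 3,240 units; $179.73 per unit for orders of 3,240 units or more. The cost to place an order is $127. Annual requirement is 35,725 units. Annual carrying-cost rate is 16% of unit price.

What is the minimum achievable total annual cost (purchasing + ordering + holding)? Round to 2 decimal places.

H₁ = 16%×$181 = $28.9600;  H₂ = 16%×$179.73 = $28.7568
EOQ₁ = √(2×35,725×127/28.9600) = 559.76  (< 3,240, feasible at tier 1)
EOQ₂ = √(2×35,725×127/28.7568) = 561.74  (< 3,240 → use Q = 3,240 at tier-2 price)
TC(tier 1 (EOQ₁), Q≈559.8) = $6,482,435.72
TC(tier 2, Q≈3,240.0) = $6,468,840.60
Minimum at tier 2: $6,468,840.60

$6,468,840.60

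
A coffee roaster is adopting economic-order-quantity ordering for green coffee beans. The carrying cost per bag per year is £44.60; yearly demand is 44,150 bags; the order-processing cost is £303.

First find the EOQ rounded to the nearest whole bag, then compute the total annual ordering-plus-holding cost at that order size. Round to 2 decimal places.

Q* = √(2·D·S / H) = √(2·44,150·303 / 44.6) = √599,885.7 ≈ 774.52 → Q = 775 bags
Orders/yr = 44,150/775 = 56.968; ordering cost = 56.968 × £303 = £17,261.23
Average inventory = 775/2 = 387.5; holding cost = 387.5 × £44.6 = £17,282.50
Total = £17,261.23 + £17,282.50 = £34,543.73

£34,543.73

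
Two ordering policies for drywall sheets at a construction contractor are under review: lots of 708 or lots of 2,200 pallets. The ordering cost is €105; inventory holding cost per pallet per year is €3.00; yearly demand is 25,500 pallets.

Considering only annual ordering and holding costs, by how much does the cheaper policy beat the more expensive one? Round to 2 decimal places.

€326.73

TC(Q) = (D/Q)S + (Q/2)H
TC(708) = (25,500/708)×105 + (708/2)×3 = €4,843.78
TC(2,200) = (25,500/2,200)×105 + (2,200/2)×3 = €4,517.05
Lots of 2,200 are cheaper by €326.73.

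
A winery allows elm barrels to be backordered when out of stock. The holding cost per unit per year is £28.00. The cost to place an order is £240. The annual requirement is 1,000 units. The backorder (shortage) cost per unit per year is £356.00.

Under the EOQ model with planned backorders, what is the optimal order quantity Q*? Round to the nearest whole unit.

Basic EOQ = √(2·1,000·240/28) = 130.931
Backorder adjustment √((H+b)/b) = √((28+356)/356) = 1.0386
Q* = 130.931 × 1.0386 ≈ 135.98

136 units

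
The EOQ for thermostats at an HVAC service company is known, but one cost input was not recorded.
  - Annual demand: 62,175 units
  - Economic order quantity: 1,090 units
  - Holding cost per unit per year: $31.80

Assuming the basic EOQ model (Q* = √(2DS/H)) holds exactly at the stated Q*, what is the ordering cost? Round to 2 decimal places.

Since Q* = (2DS/H)^½, squaring gives Q*²·H = 2DS.
S = Q²H / (2D) = 1,090² × 31.8 / (2 × 62,175) = 303.8326

$303.83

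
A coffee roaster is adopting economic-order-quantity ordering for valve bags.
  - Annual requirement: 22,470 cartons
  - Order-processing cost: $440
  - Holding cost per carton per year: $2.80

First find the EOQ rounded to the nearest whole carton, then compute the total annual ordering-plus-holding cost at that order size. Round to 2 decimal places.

2DS/H = 2·22,470·440/2.8 = 7,062,000.00
EOQ = √7,062,000.00 ≈ 2,657.44 → Q = 2,657 cartons
Orders/yr = 22,470/2,657 = 8.457; ordering cost = 8.457 × $440 = $3,721.04
Average inventory = 2,657/2 = 1328.5; holding cost = 1328.5 × $2.8 = $3,719.80
Total = $3,721.04 + $3,719.80 = $7,440.84

$7,440.84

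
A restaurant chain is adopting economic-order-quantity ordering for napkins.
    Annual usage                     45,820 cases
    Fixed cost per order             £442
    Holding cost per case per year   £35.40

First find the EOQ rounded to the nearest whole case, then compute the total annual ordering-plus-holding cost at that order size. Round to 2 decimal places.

£37,866.51

Optimal lot size Q* = (2 × 45,820 × £442 / £35.4)^½ ≈ 1,069.68 → Q = 1,070 cases
Ordering: D/Q × S = 45,820/1,070 × £442 = £18,927.51
Holding:  Q/2 × H = 1,070/2 × £35.4 = £18,939.00
Total = £18,927.51 + £18,939.00 = £37,866.51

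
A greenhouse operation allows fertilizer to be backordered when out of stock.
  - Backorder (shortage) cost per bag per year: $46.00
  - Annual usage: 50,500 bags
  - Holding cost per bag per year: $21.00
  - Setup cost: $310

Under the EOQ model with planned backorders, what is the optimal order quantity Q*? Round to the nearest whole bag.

Q* = √(2DS/H) · √((H + b)/b)
   = √(2 × 50,500 × 310 / 21) · √((21 + 46) / 46)
   = 1,221.046 × 1.2069 ≈ 1,473.64

1,474 bags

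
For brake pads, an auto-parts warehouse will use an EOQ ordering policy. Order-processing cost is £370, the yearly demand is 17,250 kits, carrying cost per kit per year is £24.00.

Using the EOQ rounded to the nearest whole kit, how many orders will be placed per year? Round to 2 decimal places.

23.66 orders per year

EOQ = √(2DS/H) = √(2 × 17,250 × 370 / 24)
    = √(531,875.00) ≈ 729.30 → Q = 729
Orders per year = D/Q = 17,250 / 729 = 23.663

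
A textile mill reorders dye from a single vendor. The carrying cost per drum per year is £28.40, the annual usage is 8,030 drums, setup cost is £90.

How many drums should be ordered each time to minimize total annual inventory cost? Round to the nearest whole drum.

EOQ = √(2DS/H) = √(2 × 8,030 × 90 / 28.4)
    = √(50,894.37) ≈ 225.60

226 drums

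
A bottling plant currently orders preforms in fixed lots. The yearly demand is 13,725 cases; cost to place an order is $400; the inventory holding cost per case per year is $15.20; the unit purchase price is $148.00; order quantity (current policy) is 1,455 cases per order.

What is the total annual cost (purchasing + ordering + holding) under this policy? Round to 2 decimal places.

$2,046,131.20

Ordering: D/Q × S = 13,725/1,455 × $400 = $3,773.20
Holding:  Q/2 × H = 1,455/2 × $15.2 = $11,058.00
Purchase cost = D·C = 13,725 × 148 = $2,031,300.00
Total = $3,773.20 + $11,058.00 + $2,031,300.00 = $2,046,131.20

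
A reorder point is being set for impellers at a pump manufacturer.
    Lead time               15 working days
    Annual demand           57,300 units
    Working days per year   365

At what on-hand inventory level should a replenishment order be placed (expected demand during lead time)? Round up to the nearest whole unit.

Daily demand d = 57,300 / 365 = 156.986 units/day
Demand during lead time = 156.986 × 15 = 2,354.79
Reorder point = 2,354.79 → round up

2,355 units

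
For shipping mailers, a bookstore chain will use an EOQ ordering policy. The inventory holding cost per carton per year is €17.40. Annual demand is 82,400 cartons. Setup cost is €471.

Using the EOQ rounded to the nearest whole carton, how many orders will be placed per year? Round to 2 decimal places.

Optimal lot size Q* = (2 × 82,400 × €471 / €17.4)^½ ≈ 2,112.10 → Q = 2,112
Orders per year = D/Q = 82,400 / 2,112 = 39.015

39.02 orders per year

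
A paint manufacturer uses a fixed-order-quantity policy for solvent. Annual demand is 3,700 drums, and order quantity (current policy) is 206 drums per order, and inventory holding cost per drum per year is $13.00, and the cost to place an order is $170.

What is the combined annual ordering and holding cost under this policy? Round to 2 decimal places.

Ordering: D/Q × S = 3,700/206 × $170 = $3,053.40
Holding:  Q/2 × H = 206/2 × $13 = $1,339.00
Total = $3,053.40 + $1,339.00 = $4,392.40

$4,392.40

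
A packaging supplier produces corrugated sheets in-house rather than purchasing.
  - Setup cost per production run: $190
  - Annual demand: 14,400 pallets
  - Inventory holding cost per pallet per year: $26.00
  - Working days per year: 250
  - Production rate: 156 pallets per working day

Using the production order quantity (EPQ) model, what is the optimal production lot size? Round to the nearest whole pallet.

578 pallets

d = 14,400/250 = 57.6000 pallets/day;  effective holding cost H(1 − d/p) = 26·(1 − 57.6000/156) = 16.40000
Q* = √(2DS / H_eff) = √(2·14,400·190 / 16.40000) ≈ 577.63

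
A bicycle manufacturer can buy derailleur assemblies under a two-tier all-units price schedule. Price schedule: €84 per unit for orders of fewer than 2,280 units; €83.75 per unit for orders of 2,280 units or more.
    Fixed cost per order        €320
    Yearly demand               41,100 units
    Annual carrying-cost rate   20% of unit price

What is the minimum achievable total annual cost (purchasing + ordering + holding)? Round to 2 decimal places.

H₁ = 20%×€84 = €16.8000;  H₂ = 20%×€83.75 = €16.7500
EOQ₁ = √(2×41,100×320/16.8000) = 1,251.29  (< 2,280, feasible at tier 1)
EOQ₂ = √(2×41,100×320/16.7500) = 1,253.15  (< 2,280 → use Q = 2,280 at tier-2 price)
TC(tier 1 (EOQ₁), Q≈1,251.3) = €3,473,421.59
TC(tier 2, Q≈2,280.0) = €3,466,988.42
Minimum at tier 2: €3,466,988.42

€3,466,988.42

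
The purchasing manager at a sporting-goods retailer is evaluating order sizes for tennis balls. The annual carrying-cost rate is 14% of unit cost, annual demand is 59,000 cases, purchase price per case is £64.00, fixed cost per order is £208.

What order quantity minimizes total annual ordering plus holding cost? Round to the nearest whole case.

1,655 cases

Holding cost per case per year: H = 14% × £64 = £8.9600
EOQ = √(2DS/H) = √(2 × 59,000 × 208 / 8.96)
    = √(2,739,285.71) ≈ 1,655.08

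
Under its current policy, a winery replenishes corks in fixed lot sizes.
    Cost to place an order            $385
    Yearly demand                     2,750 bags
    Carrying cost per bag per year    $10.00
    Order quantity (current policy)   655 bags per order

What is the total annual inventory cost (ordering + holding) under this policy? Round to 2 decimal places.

$4,891.41

Ordering: D/Q × S = 2,750/655 × $385 = $1,616.41
Holding:  Q/2 × H = 655/2 × $10 = $3,275.00
Total = $1,616.41 + $3,275.00 = $4,891.41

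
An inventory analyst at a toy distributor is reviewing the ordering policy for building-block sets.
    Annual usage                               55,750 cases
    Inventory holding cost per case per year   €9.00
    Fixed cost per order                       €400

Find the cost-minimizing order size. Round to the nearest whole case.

2,226 cases

Optimal lot size Q* = (2 × 55,750 × €400 / €9)^½ ≈ 2,226.11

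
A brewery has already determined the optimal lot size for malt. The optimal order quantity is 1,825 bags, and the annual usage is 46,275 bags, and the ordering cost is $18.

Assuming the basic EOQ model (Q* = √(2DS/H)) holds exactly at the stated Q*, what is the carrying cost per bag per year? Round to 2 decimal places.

$0.50

Since Q* = (2DS/H)^½, squaring gives Q*²·H = 2DS.
H = 2DS / Q² = 2 × 46,275 × 18 / 1,825² = 0.5002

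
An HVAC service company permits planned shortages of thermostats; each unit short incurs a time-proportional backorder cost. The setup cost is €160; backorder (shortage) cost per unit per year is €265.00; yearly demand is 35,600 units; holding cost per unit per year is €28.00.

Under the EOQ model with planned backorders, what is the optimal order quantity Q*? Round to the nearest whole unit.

671 units

Basic EOQ = √(2·35,600·160/28) = 637.854
Backorder adjustment √((H+b)/b) = √((28+265)/265) = 1.0515
Q* = 637.854 × 1.0515 ≈ 670.71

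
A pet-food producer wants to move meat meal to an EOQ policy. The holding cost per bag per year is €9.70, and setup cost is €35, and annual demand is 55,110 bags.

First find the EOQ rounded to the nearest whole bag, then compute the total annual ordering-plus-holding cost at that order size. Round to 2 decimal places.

EOQ = √(2DS/H) = √(2 × 55,110 × 35 / 9.7)
    = √(397,701.03) ≈ 630.64 → Q = 631 bags
Orders/yr = 55,110/631 = 87.338; ordering cost = 87.338 × €35 = €3,056.81
Average inventory = 631/2 = 315.5; holding cost = 315.5 × €9.7 = €3,060.35
Total = €3,056.81 + €3,060.35 = €6,117.16

€6,117.16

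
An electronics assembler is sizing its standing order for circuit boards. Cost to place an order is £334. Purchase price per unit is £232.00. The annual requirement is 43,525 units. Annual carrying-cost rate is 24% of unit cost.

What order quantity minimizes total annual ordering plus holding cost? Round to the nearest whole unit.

H = i·C = 0.24 × £232 = £55.6800 per unit-year
Optimal lot size Q* = (2 × 43,525 × £334 / £55.68)^½ ≈ 722.62

723 units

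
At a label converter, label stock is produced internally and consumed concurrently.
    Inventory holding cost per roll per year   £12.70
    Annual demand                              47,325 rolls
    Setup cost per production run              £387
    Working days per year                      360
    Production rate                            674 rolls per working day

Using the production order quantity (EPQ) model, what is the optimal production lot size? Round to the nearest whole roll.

d = 47,325/360 = 131.4583 rolls/day;  effective holding cost H(1 − d/p) = 12.7·(1 − 131.4583/674) = 10.22297
Q* = √(2DS / H_eff) = √(2·47,325·387 / 10.22297) ≈ 1,892.90

1,893 rolls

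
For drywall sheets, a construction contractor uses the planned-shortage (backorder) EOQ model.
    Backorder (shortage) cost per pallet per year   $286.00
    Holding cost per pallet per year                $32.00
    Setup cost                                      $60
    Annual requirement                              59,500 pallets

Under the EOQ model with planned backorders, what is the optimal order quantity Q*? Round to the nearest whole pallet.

Basic EOQ = √(2·59,500·60/32) = 472.361
Backorder adjustment √((H+b)/b) = √((32+286)/286) = 1.0545
Q* = 472.361 × 1.0545 ≈ 498.09

498 pallets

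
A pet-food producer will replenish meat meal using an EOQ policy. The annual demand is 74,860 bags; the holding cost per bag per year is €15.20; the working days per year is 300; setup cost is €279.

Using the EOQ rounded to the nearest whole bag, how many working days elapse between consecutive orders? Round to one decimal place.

2DS/H = 2·74,860·279/15.2 = 2,748,150.00
EOQ = √2,748,150.00 ≈ 1,657.75 → Q = 1,658 bags
Days between orders = 300 / (D/Q) = 300 / 45.151 ≈ 6.644

6.6 days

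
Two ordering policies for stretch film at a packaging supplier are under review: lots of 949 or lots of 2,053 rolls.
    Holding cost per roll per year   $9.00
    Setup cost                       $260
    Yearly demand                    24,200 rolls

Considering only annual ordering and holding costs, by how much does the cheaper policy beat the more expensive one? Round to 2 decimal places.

Annual cost at Q: ordering D·S/Q plus holding Q·H/2.
TC(949) = (24,200/949)×260 + (949/2)×9 = $10,900.64
TC(2,053) = (24,200/2,053)×260 + (2,053/2)×9 = $12,303.28
Lots of 949 are cheaper by $1,402.65.

$1,402.65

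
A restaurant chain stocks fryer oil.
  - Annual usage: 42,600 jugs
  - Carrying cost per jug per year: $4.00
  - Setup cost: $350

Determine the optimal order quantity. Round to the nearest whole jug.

2,730 jugs

EOQ = √(2DS/H) = √(2 × 42,600 × 350 / 4)
    = √(7,455,000.00) ≈ 2,730.38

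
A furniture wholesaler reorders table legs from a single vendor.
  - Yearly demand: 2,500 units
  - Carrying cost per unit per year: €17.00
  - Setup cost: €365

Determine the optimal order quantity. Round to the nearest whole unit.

328 units

EOQ = √(2DS/H) = √(2 × 2,500 × 365 / 17)
    = √(107,352.94) ≈ 327.65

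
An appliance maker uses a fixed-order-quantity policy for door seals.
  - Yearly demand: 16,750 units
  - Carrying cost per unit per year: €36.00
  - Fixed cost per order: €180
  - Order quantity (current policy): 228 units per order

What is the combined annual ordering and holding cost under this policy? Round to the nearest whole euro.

Annual ordering cost = (D/Q)·S = (16,750/228) × 180 = €13,223.68
Annual holding cost  = (Q/2)·H = (228/2) × 36 = €4,104.00
Total = €13,223.68 + €4,104.00 = €17,327.68

€17,328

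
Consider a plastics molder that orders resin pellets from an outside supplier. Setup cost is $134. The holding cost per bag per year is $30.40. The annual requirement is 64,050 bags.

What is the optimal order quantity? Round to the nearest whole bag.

751 bags

Q* = √(2·D·S / H) = √(2·64,050·134 / 30.4) = √564,651.3 ≈ 751.43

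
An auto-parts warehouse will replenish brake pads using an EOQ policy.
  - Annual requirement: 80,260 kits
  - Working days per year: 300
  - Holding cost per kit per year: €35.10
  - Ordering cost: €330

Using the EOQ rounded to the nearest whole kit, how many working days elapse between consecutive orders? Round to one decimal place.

4.6 days

2DS/H = 2·80,260·330/35.1 = 1,509,162.39
EOQ = √1,509,162.39 ≈ 1,228.48 → Q = 1,228 kits
Days between orders = 300 / (D/Q) = 300 / 65.358 ≈ 4.590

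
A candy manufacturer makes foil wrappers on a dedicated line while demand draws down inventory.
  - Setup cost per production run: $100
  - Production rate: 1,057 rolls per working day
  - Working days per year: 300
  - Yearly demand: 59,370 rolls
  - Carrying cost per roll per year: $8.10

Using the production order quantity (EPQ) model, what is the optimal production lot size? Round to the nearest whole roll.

d = 59,370/300 = 197.9000 rolls/day;  effective holding cost H(1 − d/p) = 8.1·(1 − 197.9000/1057) = 6.58345
Q* = √(2DS / H_eff) = √(2·59,370·100 / 6.58345) ≈ 1,342.99

1,343 rolls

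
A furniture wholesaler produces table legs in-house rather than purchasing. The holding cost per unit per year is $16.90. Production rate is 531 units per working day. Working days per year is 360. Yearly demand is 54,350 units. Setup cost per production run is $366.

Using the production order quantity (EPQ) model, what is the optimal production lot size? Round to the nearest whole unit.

Daily demand d = 54,350/360 = 150.972; p = 531; 1 − d/p = 0.71568
EPQ = √(2DS / (H(1 − d/p)))
    = √(2 × 54,350 × 366 / (16.9 × 0.71568)) ≈ 1,813.64

1,814 units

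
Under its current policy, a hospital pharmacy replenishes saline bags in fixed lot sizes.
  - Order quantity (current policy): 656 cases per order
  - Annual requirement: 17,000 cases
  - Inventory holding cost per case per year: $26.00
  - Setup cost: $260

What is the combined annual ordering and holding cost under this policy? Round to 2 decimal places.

Annual ordering cost = (D/Q)·S = (17,000/656) × 260 = $6,737.80
Annual holding cost  = (Q/2)·H = (656/2) × 26 = $8,528.00
Total = $6,737.80 + $8,528.00 = $15,265.80

$15,265.80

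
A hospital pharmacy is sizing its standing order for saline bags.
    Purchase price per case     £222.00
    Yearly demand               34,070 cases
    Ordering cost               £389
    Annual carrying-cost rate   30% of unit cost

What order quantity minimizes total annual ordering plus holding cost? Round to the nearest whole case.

Carrying cost H = £222 × 30% = £66.6000/case/yr
Optimal lot size Q* = (2 × 34,070 × £389 / £66.6)^½ ≈ 630.87

631 cases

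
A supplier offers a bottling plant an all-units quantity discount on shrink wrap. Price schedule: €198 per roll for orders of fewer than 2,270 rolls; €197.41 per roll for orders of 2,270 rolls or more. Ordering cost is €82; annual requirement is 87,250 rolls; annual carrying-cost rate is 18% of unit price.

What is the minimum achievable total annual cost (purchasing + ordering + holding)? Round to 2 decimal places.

H₁ = 18%×€198 = €35.6400;  H₂ = 18%×€197.41 = €35.5338
EOQ₁ = √(2×87,250×82/35.6400) = 633.63  (< 2,270, feasible at tier 1)
EOQ₂ = √(2×87,250×82/35.5338) = 634.58  (< 2,270 → use Q = 2,270 at tier-2 price)
TC(tier 1 (EOQ₁), Q≈633.6) = €17,298,082.58
TC(tier 2, Q≈2,270.0) = €17,267,505.13
Minimum at tier 2: €17,267,505.13

€17,267,505.13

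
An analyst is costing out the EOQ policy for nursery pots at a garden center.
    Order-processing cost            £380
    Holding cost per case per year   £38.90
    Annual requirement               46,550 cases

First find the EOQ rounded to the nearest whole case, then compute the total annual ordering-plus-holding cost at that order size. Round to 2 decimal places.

Q* = √(2·D·S / H) = √(2·46,550·380 / 38.9) = √909,460.2 ≈ 953.66 → Q = 954 cases
Orders/yr = 46,550/954 = 48.795; ordering cost = 48.795 × £380 = £18,541.93
Average inventory = 954/2 = 477; holding cost = 477 × £38.9 = £18,555.30
Total = £18,541.93 + £18,555.30 = £37,097.23

£37,097.23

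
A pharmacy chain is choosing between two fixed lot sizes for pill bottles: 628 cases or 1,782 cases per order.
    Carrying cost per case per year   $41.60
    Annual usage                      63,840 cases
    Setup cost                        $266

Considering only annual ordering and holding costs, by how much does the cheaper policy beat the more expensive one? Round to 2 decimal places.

For each Q, cost = (D/Q)·S + (Q/2)·H.
TC(628) = (63,840/628)×266 + (628/2)×41.6 = $40,102.91
TC(1,782) = (63,840/1,782)×266 + (1,782/2)×41.6 = $46,595.03
|ΔTC| = |$40,102.91 − $46,595.03| = $6,492.12

$6,492.12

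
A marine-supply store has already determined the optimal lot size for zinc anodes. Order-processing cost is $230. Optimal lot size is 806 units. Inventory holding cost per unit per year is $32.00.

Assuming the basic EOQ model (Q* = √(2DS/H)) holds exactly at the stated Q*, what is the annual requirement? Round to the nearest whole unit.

EOQ relation: Q² = 2DS/H, so rearrange for the unknown.
D = Q²H / (2S) = 806² × 32 / (2 × 230) = 45,192.07

45,192 units per year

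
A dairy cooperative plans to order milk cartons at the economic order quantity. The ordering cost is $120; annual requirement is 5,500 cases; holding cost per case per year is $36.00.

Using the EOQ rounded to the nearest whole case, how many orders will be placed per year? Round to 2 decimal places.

28.80 orders per year

Optimal lot size Q* = (2 × 5,500 × $120 / $36)^½ ≈ 191.49 → Q = 191
N = D/Q = 5,500/191 ≈ 28.796 orders/yr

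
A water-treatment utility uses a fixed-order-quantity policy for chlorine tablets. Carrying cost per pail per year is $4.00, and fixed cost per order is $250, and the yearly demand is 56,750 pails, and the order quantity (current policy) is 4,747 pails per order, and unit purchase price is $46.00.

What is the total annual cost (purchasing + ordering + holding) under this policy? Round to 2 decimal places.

$2,622,982.73

Ordering: D/Q × S = 56,750/4,747 × $250 = $2,988.73
Holding:  Q/2 × H = 4,747/2 × $4 = $9,494.00
Purchase cost = D·C = 56,750 × 46 = $2,610,500.00
Total = $2,988.73 + $9,494.00 + $2,610,500.00 = $2,622,982.73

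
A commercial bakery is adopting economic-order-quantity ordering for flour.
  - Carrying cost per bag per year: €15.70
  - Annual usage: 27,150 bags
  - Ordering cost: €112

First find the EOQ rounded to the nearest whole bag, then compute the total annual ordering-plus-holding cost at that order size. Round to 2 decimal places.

€9,771.45

Q* = √(2·D·S / H) = √(2·27,150·112 / 15.7) = √387,363.1 ≈ 622.38 → Q = 622 bags
Annual ordering cost = (D/Q)·S = (27,150/622) × 112 = €4,888.75
Annual holding cost  = (Q/2)·H = (622/2) × 15.7 = €4,882.70
Total = €4,888.75 + €4,882.70 = €9,771.45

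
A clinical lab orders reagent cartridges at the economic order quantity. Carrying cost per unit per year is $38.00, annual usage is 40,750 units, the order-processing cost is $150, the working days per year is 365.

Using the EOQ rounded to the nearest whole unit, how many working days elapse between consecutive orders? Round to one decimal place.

5.1 days

Q* = √(2·D·S / H) = √(2·40,750·150 / 38) = √321,710.5 ≈ 567.20 → Q = 567 units
T = Q/D × 365 days = 567/40,750 × 365 = 5.079 days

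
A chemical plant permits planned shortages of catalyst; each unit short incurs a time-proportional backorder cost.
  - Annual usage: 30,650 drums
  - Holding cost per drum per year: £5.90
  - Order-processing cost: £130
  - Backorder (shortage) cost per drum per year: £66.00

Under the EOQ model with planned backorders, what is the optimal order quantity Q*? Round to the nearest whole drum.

Q* = √(2DS/H) · √((H + b)/b)
   = √(2 × 30,650 × 130 / 5.9) · √((5.9 + 66) / 66)
   = 1,162.187 × 1.0437 ≈ 1,213.02

1,213 drums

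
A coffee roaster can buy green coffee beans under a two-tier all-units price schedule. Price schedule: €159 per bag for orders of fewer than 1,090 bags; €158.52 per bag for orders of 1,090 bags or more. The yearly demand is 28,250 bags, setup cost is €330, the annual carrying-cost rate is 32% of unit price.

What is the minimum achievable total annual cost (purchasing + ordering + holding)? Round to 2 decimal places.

H₁ = 32%×€159 = €50.8800;  H₂ = 32%×€158.52 = €50.7264
EOQ₁ = √(2×28,250×330/50.8800) = 605.35  (< 1,090, feasible at tier 1)
EOQ₂ = √(2×28,250×330/50.7264) = 606.27  (< 1,090 → use Q = 1,090 at tier-2 price)
TC(tier 1 (EOQ₁), Q≈605.4) = €4,522,550.29
TC(tier 2, Q≈1,090.0) = €4,514,388.64
Minimum at tier 2: €4,514,388.64

€4,514,388.64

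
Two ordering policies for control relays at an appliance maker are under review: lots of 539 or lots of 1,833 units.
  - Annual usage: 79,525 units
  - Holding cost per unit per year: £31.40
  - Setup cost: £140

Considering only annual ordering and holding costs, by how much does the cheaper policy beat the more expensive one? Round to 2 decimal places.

£5,733.88

Annual cost at Q: ordering D·S/Q plus holding Q·H/2.
TC(539) = (79,525/539)×140 + (539/2)×31.4 = £29,118.14
TC(1,833) = (79,525/1,833)×140 + (1,833/2)×31.4 = £34,852.02
Cheaper: Q = 539.  Difference = £5,733.88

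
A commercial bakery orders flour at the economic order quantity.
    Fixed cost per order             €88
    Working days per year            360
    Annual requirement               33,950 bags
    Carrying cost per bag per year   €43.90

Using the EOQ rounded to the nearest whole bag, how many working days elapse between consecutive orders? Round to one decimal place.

3.9 days

2DS/H = 2·33,950·88/43.9 = 136,109.34
EOQ = √136,109.34 ≈ 368.93 → Q = 369 bags
Days between orders = 360 / (D/Q) = 360 / 92.005 ≈ 3.913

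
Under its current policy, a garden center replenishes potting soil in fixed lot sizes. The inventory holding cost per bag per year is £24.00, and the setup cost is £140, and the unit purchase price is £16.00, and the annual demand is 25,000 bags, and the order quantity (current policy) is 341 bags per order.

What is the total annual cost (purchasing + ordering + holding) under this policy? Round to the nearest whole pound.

Orders/yr = 25,000/341 = 73.314; ordering cost = 73.314 × £140 = £10,263.93
Average inventory = 341/2 = 170.5; holding cost = 170.5 × £24 = £4,092.00
Purchase cost = D·C = 25,000 × 16 = £400,000.00
Total = £10,263.93 + £4,092.00 + £400,000.00 = £414,355.93

£414,356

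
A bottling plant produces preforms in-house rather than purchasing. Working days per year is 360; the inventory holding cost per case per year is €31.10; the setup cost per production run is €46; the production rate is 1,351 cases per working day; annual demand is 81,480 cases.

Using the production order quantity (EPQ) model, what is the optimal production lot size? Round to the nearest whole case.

d = 81,480/360 = 226.3333 cases/day;  effective holding cost H(1 − d/p) = 31.1·(1 − 226.3333/1351) = 25.88981
Q* = √(2DS / H_eff) = √(2·81,480·46 / 25.88981) ≈ 538.09

538 cases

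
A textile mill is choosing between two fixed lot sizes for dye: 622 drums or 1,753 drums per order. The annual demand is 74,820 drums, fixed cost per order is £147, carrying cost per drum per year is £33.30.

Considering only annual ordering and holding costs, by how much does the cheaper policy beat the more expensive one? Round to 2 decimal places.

£7,422.73

TC(Q) = (D/Q)S + (Q/2)H
TC(622) = (74,820/622)×147 + (622/2)×33.3 = £28,038.84
TC(1,753) = (74,820/1,753)×147 + (1,753/2)×33.3 = £35,461.57
|ΔTC| = |£28,038.84 − £35,461.57| = £7,422.73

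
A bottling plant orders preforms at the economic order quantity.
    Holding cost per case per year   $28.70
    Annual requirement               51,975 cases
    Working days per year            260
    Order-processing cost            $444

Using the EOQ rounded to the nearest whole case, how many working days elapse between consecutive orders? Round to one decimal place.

6.3 days

EOQ = √(2DS/H) = √(2 × 51,975 × 444 / 28.7)
    = √(1,608,146.34) ≈ 1,268.13 → Q = 1,268 cases
T = Q/D × 260 days = 1,268/51,975 × 260 = 6.343 days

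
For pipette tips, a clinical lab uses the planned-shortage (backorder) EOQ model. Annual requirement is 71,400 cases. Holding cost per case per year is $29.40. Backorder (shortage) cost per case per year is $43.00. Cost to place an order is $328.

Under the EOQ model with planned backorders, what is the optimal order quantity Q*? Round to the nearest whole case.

1,638 cases

Basic EOQ = √(2·71,400·328/29.4) = 1,262.198
Backorder adjustment √((H+b)/b) = √((29.4+43)/43) = 1.2976
Q* = 1,262.198 × 1.2976 ≈ 1,637.81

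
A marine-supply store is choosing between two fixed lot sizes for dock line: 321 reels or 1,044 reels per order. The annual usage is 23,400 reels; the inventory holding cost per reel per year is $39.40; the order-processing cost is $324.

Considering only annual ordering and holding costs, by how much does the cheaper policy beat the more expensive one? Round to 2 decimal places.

$2,113.52

For each Q, cost = (D/Q)·S + (Q/2)·H.
TC(321) = (23,400/321)×324 + (321/2)×39.4 = $29,942.39
TC(1,044) = (23,400/1,044)×324 + (1,044/2)×39.4 = $27,828.87
Lots of 1,044 are cheaper by $2,113.52.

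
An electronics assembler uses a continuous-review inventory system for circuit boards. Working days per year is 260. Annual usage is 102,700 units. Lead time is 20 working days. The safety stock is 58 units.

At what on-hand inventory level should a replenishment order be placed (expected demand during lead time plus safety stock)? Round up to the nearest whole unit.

Daily demand d = 102,700 / 260 = 395.000 units/day
Demand during lead time = 395.000 × 20 = 7,900.00
Reorder point = 7,900.00 + 58 = 7,958.00 → round up

7,958 units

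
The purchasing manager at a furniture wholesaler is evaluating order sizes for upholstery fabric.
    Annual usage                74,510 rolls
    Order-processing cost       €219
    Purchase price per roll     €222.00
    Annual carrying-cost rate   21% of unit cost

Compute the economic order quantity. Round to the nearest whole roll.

837 rolls

H = i·C = 0.21 × €222 = €46.6200 per roll-year
Optimal lot size Q* = (2 × 74,510 × €219 / €46.62)^½ ≈ 836.68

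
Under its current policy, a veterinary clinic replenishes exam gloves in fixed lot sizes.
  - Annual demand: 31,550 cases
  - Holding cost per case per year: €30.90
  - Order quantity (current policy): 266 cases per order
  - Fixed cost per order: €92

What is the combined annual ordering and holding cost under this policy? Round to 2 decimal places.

Orders/yr = 31,550/266 = 118.609; ordering cost = 118.609 × €92 = €10,912.03
Average inventory = 266/2 = 133; holding cost = 133 × €30.9 = €4,109.70
Total = €10,912.03 + €4,109.70 = €15,021.73

€15,021.73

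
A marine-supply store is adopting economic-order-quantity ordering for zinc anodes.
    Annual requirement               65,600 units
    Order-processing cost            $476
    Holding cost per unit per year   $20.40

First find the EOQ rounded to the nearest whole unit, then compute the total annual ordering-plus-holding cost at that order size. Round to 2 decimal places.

Optimal lot size Q* = (2 × 65,600 × $476 / $20.4)^½ ≈ 1,749.67 → Q = 1,750 units
Ordering: D/Q × S = 65,600/1,750 × $476 = $17,843.20
Holding:  Q/2 × H = 1,750/2 × $20.4 = $17,850.00
Total = $17,843.20 + $17,850.00 = $35,693.20

$35,693.20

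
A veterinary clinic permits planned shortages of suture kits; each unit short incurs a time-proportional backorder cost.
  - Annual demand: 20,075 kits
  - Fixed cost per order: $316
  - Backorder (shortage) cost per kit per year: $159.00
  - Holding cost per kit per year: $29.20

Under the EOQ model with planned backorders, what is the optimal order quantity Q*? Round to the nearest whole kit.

Q* = √(2DS/H) · √((H + b)/b)
   = √(2 × 20,075 × 316 / 29.2) · √((29.2 + 159) / 159)
   = 659.166 × 1.0880 ≈ 717.14

717 kits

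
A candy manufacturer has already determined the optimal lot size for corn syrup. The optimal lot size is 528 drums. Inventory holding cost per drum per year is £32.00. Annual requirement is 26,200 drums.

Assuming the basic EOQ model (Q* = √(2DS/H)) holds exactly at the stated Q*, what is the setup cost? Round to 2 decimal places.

Since Q* = (2DS/H)^½, squaring gives Q*²·H = 2DS.
S = Q²H / (2D) = 528² × 32 / (2 × 26,200) = 170.2498

£170.25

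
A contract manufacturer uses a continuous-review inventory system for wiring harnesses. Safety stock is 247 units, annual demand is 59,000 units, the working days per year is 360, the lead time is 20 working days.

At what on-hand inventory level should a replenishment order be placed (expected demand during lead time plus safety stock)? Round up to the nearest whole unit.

Daily demand d = 59,000 / 360 = 163.889 units/day
Demand during lead time = 163.889 × 20 = 3,277.78
Reorder point = 3,277.78 + 247 = 3,524.78 → round up

3,525 units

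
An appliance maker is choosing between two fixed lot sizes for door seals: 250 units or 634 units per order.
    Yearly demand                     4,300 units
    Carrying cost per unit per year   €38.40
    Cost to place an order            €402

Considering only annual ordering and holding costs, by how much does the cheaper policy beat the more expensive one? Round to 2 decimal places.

€3,184.90

For each Q, cost = (D/Q)·S + (Q/2)·H.
TC(250) = (4,300/250)×402 + (250/2)×38.4 = €11,714.40
TC(634) = (4,300/634)×402 + (634/2)×38.4 = €14,899.30
|ΔTC| = |€11,714.40 − €14,899.30| = €3,184.90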